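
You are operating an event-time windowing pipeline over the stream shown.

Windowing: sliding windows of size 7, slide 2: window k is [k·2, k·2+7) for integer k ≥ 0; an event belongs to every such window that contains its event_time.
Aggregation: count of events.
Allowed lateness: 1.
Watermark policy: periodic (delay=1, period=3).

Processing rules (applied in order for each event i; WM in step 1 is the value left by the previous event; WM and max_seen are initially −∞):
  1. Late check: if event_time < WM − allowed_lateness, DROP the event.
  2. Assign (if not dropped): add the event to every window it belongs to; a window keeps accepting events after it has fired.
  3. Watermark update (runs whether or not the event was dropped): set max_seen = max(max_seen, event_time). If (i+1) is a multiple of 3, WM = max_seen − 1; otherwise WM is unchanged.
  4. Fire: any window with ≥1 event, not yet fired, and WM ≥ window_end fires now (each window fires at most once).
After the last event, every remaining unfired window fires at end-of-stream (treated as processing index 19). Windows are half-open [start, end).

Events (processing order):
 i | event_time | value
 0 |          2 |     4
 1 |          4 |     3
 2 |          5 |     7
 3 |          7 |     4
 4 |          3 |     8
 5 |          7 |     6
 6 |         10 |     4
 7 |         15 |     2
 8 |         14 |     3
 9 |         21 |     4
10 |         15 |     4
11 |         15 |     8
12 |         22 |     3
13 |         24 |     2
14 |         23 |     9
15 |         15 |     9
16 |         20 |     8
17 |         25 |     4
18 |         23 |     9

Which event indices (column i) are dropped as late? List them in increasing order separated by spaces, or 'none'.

i=0 t=2 v=4: → [2,9),[0,7); WM=−∞
i=1 t=4 v=3: → [4,11),[2,9),[0,7); WM=−∞
i=2 t=5 v=7: → [4,11),[2,9),[0,7); WM=4
i=3 t=7 v=4: → [6,13),[4,11),[2,9); WM=4
i=4 t=3 v=8: → [2,9),[0,7); WM=4
i=5 t=7 v=6: → [6,13),[4,11),[2,9); WM=6
i=6 t=10 v=4: → [10,17),[8,15),[6,13),[4,11); WM=6
i=7 t=15 v=2: → [14,21),[12,19),[10,17); WM=6
i=8 t=14 v=3: → [14,21),[12,19),[10,17),[8,15); WM=14; [0,7) fires=4 [2,9) fires=6 [4,11) fires=5 [6,13) fires=3
i=9 t=21 v=4: → [20,27),[18,25),[16,23); WM=14
i=10 t=15 v=4: → [14,21),[12,19),[10,17); WM=14
i=11 t=15 v=8: → [14,21),[12,19),[10,17); WM=20; [8,15) fires=2 [10,17) fires=5 [12,19) fires=4
i=12 t=22 v=3: → [22,29),[20,27),[18,25),[16,23); WM=20
i=13 t=24 v=2: → [24,31),[22,29),[20,27),[18,25); WM=20
i=14 t=23 v=9: → [22,29),[20,27),[18,25); WM=23; [14,21) fires=4 [16,23) fires=2
i=15 t=15 v=9: DROP (t<23-1); WM=23
i=16 t=20 v=8: DROP (t<23-1); WM=23
i=17 t=25 v=4: → [24,31),[22,29),[20,27); WM=24
i=18 t=23 v=9: → [22,29),[20,27),[18,25); WM=24

15 16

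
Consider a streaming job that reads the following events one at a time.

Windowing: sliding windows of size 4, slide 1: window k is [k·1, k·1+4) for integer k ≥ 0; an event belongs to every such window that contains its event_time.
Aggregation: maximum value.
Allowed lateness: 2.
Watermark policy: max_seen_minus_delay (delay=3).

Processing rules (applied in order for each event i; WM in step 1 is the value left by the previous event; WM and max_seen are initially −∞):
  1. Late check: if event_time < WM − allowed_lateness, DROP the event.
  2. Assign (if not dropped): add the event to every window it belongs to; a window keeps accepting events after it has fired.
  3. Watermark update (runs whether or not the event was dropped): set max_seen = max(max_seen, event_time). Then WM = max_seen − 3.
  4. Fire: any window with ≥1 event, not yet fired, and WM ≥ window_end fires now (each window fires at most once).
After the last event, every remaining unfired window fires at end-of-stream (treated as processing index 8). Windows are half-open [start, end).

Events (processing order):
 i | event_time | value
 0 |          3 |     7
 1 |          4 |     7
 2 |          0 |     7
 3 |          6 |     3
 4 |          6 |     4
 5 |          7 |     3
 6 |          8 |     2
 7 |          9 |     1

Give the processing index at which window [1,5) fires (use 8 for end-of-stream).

6

i=0 t=3 v=7: → [3,7),[2,6),[1,5),[0,4); WM=0
i=1 t=4 v=7: → [4,8),[3,7),[2,6),[1,5); WM=1
i=2 t=0 v=7: → [0,4); WM=1
i=3 t=6 v=3: → [6,10),[5,9),[4,8),[3,7); WM=3
i=4 t=6 v=4: → [6,10),[5,9),[4,8),[3,7); WM=3
i=5 t=7 v=3: → [7,11),[6,10),[5,9),[4,8); WM=4; [0,4) fires=7
i=6 t=8 v=2: → [8,12),[7,11),[6,10),[5,9); WM=5; [1,5) fires=7
i=7 t=9 v=1: → [9,13),[8,12),[7,11),[6,10); WM=6; [2,6) fires=7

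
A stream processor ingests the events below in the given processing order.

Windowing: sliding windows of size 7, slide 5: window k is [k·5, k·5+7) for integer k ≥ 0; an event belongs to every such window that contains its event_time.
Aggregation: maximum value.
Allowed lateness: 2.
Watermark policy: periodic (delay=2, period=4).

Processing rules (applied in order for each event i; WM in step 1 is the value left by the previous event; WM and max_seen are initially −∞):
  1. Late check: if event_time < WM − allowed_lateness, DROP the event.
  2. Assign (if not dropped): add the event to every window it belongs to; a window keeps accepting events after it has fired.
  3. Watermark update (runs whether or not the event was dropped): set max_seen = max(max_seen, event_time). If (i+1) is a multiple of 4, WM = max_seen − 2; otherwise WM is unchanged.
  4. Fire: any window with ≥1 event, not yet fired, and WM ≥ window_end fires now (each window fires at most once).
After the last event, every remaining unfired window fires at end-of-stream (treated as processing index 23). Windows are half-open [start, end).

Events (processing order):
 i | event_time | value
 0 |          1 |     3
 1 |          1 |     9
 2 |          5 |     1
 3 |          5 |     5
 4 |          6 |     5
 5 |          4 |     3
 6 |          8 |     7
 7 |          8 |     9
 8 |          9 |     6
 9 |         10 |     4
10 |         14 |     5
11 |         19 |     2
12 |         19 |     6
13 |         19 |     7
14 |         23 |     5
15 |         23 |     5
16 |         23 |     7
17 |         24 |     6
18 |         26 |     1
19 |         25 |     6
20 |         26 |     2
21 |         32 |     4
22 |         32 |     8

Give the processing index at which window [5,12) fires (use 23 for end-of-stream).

11

i=0 t=1 v=3: → [0,7); WM=−∞
i=1 t=1 v=9: → [0,7); WM=−∞
i=2 t=5 v=1: → [5,12),[0,7); WM=−∞
i=3 t=5 v=5: → [5,12),[0,7); WM=3
i=4 t=6 v=5: → [5,12),[0,7); WM=3
i=5 t=4 v=3: → [0,7); WM=3
i=6 t=8 v=7: → [5,12); WM=3
i=7 t=8 v=9: → [5,12); WM=6
i=8 t=9 v=6: → [5,12); WM=6
i=9 t=10 v=4: → [10,17),[5,12); WM=6
i=10 t=14 v=5: → [10,17); WM=6
i=11 t=19 v=2: → [15,22); WM=17; [0,7) fires=9 [5,12) fires=9 [10,17) fires=5
i=12 t=19 v=6: → [15,22); WM=17
i=13 t=19 v=7: → [15,22); WM=17
i=14 t=23 v=5: → [20,27); WM=17
i=15 t=23 v=5: → [20,27); WM=21
i=16 t=23 v=7: → [20,27); WM=21
i=17 t=24 v=6: → [20,27); WM=21
i=18 t=26 v=1: → [25,32),[20,27); WM=21
i=19 t=25 v=6: → [25,32),[20,27); WM=24; [15,22) fires=7
i=20 t=26 v=2: → [25,32),[20,27); WM=24
i=21 t=32 v=4: → [30,37); WM=24
i=22 t=32 v=8: → [30,37); WM=24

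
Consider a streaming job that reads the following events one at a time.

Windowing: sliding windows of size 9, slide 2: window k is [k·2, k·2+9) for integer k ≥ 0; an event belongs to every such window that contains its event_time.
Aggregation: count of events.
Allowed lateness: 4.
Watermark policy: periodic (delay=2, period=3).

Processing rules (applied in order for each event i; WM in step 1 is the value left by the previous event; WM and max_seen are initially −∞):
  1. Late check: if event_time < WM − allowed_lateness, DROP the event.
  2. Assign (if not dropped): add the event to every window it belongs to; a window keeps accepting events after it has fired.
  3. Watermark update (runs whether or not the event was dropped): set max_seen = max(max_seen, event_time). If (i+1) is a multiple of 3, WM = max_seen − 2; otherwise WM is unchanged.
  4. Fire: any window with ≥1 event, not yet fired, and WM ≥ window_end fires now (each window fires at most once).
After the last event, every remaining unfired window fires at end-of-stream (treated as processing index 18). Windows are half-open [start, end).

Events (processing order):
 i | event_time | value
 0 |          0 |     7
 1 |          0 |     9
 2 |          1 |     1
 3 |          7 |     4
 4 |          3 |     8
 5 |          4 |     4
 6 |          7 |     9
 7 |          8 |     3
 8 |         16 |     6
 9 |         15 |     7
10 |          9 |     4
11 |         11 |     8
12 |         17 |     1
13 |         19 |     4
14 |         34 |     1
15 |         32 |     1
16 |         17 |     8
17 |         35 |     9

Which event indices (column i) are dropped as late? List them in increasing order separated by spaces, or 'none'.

i=0 t=0 v=7: → [0,9); WM=−∞
i=1 t=0 v=9: → [0,9); WM=−∞
i=2 t=1 v=1: → [0,9); WM=-1
i=3 t=7 v=4: → [6,15),[4,13),[2,11),[0,9); WM=-1
i=4 t=3 v=8: → [2,11),[0,9); WM=-1
i=5 t=4 v=4: → [4,13),[2,11),[0,9); WM=5
i=6 t=7 v=9: → [6,15),[4,13),[2,11),[0,9); WM=5
i=7 t=8 v=3: → [8,17),[6,15),[4,13),[2,11),[0,9); WM=5
i=8 t=16 v=6: → [16,25),[14,23),[12,21),[10,19),[8,17); WM=14; [0,9) fires=8 [2,11) fires=5 [4,13) fires=4
i=9 t=15 v=7: → [14,23),[12,21),[10,19),[8,17); WM=14
i=10 t=9 v=4: DROP (t<14-4); WM=14
i=11 t=11 v=8: → [10,19),[8,17),[6,15),[4,13); WM=14
i=12 t=17 v=1: → [16,25),[14,23),[12,21),[10,19); WM=14
i=13 t=19 v=4: → [18,27),[16,25),[14,23),[12,21); WM=14
i=14 t=34 v=1: → [34,43),[32,41),[30,39),[28,37),[26,35); WM=32; [6,15) fires=4 [8,17) fires=4 [10,19) fires=4 [12,21) fires=4 [14,23) fires=4 [16,25) fires=3 [18,27) fires=1
i=15 t=32 v=1: → [32,41),[30,39),[28,37),[26,35),[24,33); WM=32
i=16 t=17 v=8: DROP (t<32-4); WM=32
i=17 t=35 v=9: → [34,43),[32,41),[30,39),[28,37); WM=33; [24,33) fires=1

10 16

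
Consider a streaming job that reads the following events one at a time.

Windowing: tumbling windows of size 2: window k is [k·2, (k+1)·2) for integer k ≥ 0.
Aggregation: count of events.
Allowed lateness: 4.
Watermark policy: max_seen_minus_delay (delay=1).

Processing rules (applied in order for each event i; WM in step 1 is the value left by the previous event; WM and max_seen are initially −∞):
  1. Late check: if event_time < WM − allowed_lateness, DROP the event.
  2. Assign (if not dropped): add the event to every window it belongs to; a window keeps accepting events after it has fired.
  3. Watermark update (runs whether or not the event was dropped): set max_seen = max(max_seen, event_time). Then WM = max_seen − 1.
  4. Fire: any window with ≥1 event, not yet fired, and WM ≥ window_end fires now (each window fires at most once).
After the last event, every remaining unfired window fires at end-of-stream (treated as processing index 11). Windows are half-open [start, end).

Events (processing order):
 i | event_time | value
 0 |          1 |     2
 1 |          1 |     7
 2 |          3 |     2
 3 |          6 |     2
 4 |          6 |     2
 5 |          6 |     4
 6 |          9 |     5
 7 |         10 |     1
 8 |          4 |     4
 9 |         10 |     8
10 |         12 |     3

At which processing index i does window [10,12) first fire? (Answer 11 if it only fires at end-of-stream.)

i=0 t=1 v=2: → [0,2); WM=0
i=1 t=1 v=7: → [0,2); WM=0
i=2 t=3 v=2: → [2,4); WM=2; [0,2) fires=2
i=3 t=6 v=2: → [6,8); WM=5; [2,4) fires=1
i=4 t=6 v=2: → [6,8); WM=5
i=5 t=6 v=4: → [6,8); WM=5
i=6 t=9 v=5: → [8,10); WM=8; [6,8) fires=3
i=7 t=10 v=1: → [10,12); WM=9
i=8 t=4 v=4: DROP (t<9-4); WM=9
i=9 t=10 v=8: → [10,12); WM=9
i=10 t=12 v=3: → [12,14); WM=11; [8,10) fires=1

11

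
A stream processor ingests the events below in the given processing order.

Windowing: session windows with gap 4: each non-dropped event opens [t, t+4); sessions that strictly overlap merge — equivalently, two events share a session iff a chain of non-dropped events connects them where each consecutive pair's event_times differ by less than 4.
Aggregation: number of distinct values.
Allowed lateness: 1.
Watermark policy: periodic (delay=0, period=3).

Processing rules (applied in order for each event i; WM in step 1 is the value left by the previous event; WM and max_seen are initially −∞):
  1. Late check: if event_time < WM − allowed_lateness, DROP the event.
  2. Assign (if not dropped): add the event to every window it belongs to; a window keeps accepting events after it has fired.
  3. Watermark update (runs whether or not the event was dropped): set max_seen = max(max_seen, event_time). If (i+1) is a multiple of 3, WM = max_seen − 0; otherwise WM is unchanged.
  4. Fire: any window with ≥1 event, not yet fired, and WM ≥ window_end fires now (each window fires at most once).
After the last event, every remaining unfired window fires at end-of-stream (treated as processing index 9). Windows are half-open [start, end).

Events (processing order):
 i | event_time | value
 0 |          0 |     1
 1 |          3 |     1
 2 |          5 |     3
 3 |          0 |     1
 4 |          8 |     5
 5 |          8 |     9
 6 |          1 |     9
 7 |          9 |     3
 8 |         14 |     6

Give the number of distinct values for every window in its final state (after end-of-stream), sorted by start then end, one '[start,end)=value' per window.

[0,13)=4 [14,18)=1

i=0 t=0 v=1: → [0,4); WM=−∞
i=1 t=3 v=1: → [0,7); WM=−∞
i=2 t=5 v=3: → [0,9); WM=5
i=3 t=0 v=1: DROP (t<5-1); WM=5
i=4 t=8 v=5: → [0,12); WM=5
i=5 t=8 v=9: → [0,12); WM=8
i=6 t=1 v=9: DROP (t<8-1); WM=8
i=7 t=9 v=3: → [0,13); WM=8
i=8 t=14 v=6: → [14,18); WM=14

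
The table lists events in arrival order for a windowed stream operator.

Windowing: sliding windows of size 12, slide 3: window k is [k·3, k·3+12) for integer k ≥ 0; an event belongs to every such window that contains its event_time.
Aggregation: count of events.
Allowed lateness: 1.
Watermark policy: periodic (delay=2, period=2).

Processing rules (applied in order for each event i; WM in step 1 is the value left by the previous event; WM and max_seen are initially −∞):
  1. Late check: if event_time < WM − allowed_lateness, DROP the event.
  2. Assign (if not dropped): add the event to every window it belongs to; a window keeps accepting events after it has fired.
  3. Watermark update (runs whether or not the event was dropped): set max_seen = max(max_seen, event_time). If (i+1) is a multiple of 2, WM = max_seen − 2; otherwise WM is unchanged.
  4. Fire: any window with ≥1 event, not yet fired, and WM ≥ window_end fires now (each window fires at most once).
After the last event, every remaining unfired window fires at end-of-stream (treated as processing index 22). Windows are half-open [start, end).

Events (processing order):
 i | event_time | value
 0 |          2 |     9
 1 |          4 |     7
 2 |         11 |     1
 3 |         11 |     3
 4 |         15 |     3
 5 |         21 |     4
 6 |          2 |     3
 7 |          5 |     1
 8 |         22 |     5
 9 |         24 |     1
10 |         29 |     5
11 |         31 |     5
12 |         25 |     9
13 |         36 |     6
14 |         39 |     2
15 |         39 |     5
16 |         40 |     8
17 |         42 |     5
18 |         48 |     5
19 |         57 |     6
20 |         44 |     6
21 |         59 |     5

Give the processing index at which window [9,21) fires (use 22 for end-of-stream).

9

i=0 t=2 v=9: → [0,12); WM=−∞
i=1 t=4 v=7: → [3,15),[0,12); WM=2
i=2 t=11 v=1: → [9,21),[6,18),[3,15),[0,12); WM=2
i=3 t=11 v=3: → [9,21),[6,18),[3,15),[0,12); WM=9
i=4 t=15 v=3: → [15,27),[12,24),[9,21),[6,18); WM=9
i=5 t=21 v=4: → [21,33),[18,30),[15,27),[12,24); WM=19; [0,12) fires=4 [3,15) fires=3 [6,18) fires=3
i=6 t=2 v=3: DROP (t<19-1); WM=19
i=7 t=5 v=1: DROP (t<19-1); WM=19
i=8 t=22 v=5: → [21,33),[18,30),[15,27),[12,24); WM=19
i=9 t=24 v=1: → [24,36),[21,33),[18,30),[15,27); WM=22; [9,21) fires=3
i=10 t=29 v=5: → [27,39),[24,36),[21,33),[18,30); WM=22
i=11 t=31 v=5: → [30,42),[27,39),[24,36),[21,33); WM=29; [12,24) fires=3 [15,27) fires=4
i=12 t=25 v=9: DROP (t<29-1); WM=29
i=13 t=36 v=6: → [36,48),[33,45),[30,42),[27,39); WM=34; [18,30) fires=4 [21,33) fires=5
i=14 t=39 v=2: → [39,51),[36,48),[33,45),[30,42); WM=34
i=15 t=39 v=5: → [39,51),[36,48),[33,45),[30,42); WM=37; [24,36) fires=3
i=16 t=40 v=8: → [39,51),[36,48),[33,45),[30,42); WM=37
i=17 t=42 v=5: → [42,54),[39,51),[36,48),[33,45); WM=40; [27,39) fires=3
i=18 t=48 v=5: → [48,60),[45,57),[42,54),[39,51); WM=40
i=19 t=57 v=6: → [57,69),[54,66),[51,63),[48,60); WM=55; [30,42) fires=5 [33,45) fires=5 [36,48) fires=5 [39,51) fires=5 [42,54) fires=2
i=20 t=44 v=6: DROP (t<55-1); WM=55
i=21 t=59 v=5: → [57,69),[54,66),[51,63),[48,60); WM=57; [45,57) fires=1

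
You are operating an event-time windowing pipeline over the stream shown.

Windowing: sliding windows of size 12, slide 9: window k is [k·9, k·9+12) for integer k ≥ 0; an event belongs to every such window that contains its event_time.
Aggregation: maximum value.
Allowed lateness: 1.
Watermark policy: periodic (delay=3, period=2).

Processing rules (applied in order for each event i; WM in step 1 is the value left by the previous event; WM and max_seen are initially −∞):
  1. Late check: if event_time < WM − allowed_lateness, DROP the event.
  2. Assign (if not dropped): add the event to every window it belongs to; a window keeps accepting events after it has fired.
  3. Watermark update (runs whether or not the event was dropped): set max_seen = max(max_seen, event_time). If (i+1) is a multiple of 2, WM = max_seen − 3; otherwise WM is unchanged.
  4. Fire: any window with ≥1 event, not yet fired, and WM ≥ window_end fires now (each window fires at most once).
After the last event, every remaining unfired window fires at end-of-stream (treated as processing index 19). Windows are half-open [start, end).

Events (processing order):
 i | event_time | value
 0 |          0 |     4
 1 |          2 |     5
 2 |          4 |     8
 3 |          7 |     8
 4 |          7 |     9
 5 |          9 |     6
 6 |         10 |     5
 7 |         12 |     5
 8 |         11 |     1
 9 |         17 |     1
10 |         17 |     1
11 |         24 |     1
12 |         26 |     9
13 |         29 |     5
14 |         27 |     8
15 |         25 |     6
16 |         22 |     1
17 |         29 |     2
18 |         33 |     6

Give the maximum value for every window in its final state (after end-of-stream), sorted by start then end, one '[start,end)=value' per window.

[0,12)=9 [9,21)=6 [18,30)=9 [27,39)=8

i=0 t=0 v=4: → [0,12); WM=−∞
i=1 t=2 v=5: → [0,12); WM=-1
i=2 t=4 v=8: → [0,12); WM=-1
i=3 t=7 v=8: → [0,12); WM=4
i=4 t=7 v=9: → [0,12); WM=4
i=5 t=9 v=6: → [9,21),[0,12); WM=6
i=6 t=10 v=5: → [9,21),[0,12); WM=6
i=7 t=12 v=5: → [9,21); WM=9
i=8 t=11 v=1: → [9,21),[0,12); WM=9
i=9 t=17 v=1: → [9,21); WM=14; [0,12) fires=9
i=10 t=17 v=1: → [9,21); WM=14
i=11 t=24 v=1: → [18,30); WM=21; [9,21) fires=6
i=12 t=26 v=9: → [18,30); WM=21
i=13 t=29 v=5: → [27,39),[18,30); WM=26
i=14 t=27 v=8: → [27,39),[18,30); WM=26
i=15 t=25 v=6: → [18,30); WM=26
i=16 t=22 v=1: DROP (t<26-1); WM=26
i=17 t=29 v=2: → [27,39),[18,30); WM=26
i=18 t=33 v=6: → [27,39); WM=26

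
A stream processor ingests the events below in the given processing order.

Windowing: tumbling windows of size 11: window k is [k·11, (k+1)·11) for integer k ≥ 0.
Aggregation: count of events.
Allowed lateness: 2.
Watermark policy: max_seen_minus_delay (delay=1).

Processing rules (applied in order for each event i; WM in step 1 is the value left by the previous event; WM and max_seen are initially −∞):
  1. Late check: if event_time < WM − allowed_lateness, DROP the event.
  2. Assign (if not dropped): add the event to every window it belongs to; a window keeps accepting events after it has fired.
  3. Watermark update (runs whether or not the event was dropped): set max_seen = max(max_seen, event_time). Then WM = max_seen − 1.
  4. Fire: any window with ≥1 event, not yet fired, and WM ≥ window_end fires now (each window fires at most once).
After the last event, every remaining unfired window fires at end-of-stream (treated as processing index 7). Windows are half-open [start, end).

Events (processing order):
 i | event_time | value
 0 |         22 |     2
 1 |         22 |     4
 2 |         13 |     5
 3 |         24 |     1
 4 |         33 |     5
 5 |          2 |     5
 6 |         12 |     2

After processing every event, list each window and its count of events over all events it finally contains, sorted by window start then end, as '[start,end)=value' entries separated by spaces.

i=0 t=22 v=2: → [22,33); WM=21
i=1 t=22 v=4: → [22,33); WM=21
i=2 t=13 v=5: DROP (t<21-2); WM=21
i=3 t=24 v=1: → [22,33); WM=23
i=4 t=33 v=5: → [33,44); WM=32
i=5 t=2 v=5: DROP (t<32-2); WM=32
i=6 t=12 v=2: DROP (t<32-2); WM=32

[22,33)=3 [33,44)=1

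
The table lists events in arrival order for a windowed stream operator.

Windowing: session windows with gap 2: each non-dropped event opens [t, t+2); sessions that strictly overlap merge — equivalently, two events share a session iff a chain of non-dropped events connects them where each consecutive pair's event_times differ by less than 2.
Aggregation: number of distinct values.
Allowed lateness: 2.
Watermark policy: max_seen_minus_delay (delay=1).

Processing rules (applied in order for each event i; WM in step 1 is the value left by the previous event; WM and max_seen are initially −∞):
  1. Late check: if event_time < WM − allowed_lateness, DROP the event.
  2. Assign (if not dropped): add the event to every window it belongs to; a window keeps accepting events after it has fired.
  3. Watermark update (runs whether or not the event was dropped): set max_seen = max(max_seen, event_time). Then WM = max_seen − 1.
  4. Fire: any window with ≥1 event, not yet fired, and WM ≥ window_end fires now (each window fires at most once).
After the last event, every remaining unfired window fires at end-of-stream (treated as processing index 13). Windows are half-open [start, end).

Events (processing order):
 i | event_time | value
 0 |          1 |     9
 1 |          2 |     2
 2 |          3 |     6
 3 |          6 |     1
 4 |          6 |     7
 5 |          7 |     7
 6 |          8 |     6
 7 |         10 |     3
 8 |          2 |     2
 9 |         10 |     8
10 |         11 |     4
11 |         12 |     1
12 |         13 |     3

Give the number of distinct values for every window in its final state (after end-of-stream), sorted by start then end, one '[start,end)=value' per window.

i=0 t=1 v=9: → [1,3); WM=0
i=1 t=2 v=2: → [1,4); WM=1
i=2 t=3 v=6: → [1,5); WM=2
i=3 t=6 v=1: → [6,8); WM=5
i=4 t=6 v=7: → [6,8); WM=5
i=5 t=7 v=7: → [6,9); WM=6
i=6 t=8 v=6: → [6,10); WM=7
i=7 t=10 v=3: → [10,12); WM=9
i=8 t=2 v=2: DROP (t<9-2); WM=9
i=9 t=10 v=8: → [10,12); WM=9
i=10 t=11 v=4: → [10,13); WM=10
i=11 t=12 v=1: → [10,14); WM=11
i=12 t=13 v=3: → [10,15); WM=12

[1,5)=3 [6,10)=3 [10,15)=4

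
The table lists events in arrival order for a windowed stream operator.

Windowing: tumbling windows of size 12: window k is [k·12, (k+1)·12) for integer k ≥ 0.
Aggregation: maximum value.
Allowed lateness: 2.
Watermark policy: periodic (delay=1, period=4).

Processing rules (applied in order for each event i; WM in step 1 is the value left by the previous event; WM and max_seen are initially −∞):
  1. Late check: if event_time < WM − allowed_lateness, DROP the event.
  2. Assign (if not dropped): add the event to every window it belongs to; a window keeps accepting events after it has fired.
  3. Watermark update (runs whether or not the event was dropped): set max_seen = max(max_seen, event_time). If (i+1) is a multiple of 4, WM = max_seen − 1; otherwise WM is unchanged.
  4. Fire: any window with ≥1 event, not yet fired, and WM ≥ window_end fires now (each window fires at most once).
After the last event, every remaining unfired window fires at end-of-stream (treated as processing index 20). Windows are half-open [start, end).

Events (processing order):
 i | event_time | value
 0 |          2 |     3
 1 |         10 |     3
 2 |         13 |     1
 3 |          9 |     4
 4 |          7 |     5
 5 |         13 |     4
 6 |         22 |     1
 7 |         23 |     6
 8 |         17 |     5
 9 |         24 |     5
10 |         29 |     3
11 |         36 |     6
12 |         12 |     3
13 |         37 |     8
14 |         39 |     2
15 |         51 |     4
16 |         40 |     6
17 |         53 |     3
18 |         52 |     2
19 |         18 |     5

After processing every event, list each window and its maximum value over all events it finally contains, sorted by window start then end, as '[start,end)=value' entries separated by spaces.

i=0 t=2 v=3: → [0,12); WM=−∞
i=1 t=10 v=3: → [0,12); WM=−∞
i=2 t=13 v=1: → [12,24); WM=−∞
i=3 t=9 v=4: → [0,12); WM=12; [0,12) fires=4
i=4 t=7 v=5: DROP (t<12-2); WM=12
i=5 t=13 v=4: → [12,24); WM=12
i=6 t=22 v=1: → [12,24); WM=12
i=7 t=23 v=6: → [12,24); WM=22
i=8 t=17 v=5: DROP (t<22-2); WM=22
i=9 t=24 v=5: → [24,36); WM=22
i=10 t=29 v=3: → [24,36); WM=22
i=11 t=36 v=6: → [36,48); WM=35; [12,24) fires=6
i=12 t=12 v=3: DROP (t<35-2); WM=35
i=13 t=37 v=8: → [36,48); WM=35
i=14 t=39 v=2: → [36,48); WM=35
i=15 t=51 v=4: → [48,60); WM=50; [24,36) fires=5 [36,48) fires=8
i=16 t=40 v=6: DROP (t<50-2); WM=50
i=17 t=53 v=3: → [48,60); WM=50
i=18 t=52 v=2: → [48,60); WM=50
i=19 t=18 v=5: DROP (t<50-2); WM=52

[0,12)=4 [12,24)=6 [24,36)=5 [36,48)=8 [48,60)=4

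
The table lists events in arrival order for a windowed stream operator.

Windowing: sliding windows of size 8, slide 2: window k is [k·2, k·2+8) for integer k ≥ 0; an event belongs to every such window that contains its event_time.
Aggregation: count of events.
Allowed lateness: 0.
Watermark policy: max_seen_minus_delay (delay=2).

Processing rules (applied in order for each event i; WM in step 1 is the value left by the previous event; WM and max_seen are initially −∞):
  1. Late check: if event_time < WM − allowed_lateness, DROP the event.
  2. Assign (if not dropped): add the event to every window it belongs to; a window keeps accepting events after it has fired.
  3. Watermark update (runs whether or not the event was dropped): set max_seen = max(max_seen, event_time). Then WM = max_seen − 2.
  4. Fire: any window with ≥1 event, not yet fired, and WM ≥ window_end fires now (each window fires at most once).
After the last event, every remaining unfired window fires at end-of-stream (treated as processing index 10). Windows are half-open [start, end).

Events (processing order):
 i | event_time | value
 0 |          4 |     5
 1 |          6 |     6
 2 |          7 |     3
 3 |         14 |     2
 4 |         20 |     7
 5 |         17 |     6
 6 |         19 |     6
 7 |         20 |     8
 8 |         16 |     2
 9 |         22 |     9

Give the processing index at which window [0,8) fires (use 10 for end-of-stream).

3

i=0 t=4 v=5: → [4,12),[2,10),[0,8); WM=2
i=1 t=6 v=6: → [6,14),[4,12),[2,10),[0,8); WM=4
i=2 t=7 v=3: → [6,14),[4,12),[2,10),[0,8); WM=5
i=3 t=14 v=2: → [14,22),[12,20),[10,18),[8,16); WM=12; [0,8) fires=3 [2,10) fires=3 [4,12) fires=3
i=4 t=20 v=7: → [20,28),[18,26),[16,24),[14,22); WM=18; [6,14) fires=2 [8,16) fires=1 [10,18) fires=1
i=5 t=17 v=6: DROP (t<18-0); WM=18
i=6 t=19 v=6: → [18,26),[16,24),[14,22),[12,20); WM=18
i=7 t=20 v=8: → [20,28),[18,26),[16,24),[14,22); WM=18
i=8 t=16 v=2: DROP (t<18-0); WM=18
i=9 t=22 v=9: → [22,30),[20,28),[18,26),[16,24); WM=20; [12,20) fires=2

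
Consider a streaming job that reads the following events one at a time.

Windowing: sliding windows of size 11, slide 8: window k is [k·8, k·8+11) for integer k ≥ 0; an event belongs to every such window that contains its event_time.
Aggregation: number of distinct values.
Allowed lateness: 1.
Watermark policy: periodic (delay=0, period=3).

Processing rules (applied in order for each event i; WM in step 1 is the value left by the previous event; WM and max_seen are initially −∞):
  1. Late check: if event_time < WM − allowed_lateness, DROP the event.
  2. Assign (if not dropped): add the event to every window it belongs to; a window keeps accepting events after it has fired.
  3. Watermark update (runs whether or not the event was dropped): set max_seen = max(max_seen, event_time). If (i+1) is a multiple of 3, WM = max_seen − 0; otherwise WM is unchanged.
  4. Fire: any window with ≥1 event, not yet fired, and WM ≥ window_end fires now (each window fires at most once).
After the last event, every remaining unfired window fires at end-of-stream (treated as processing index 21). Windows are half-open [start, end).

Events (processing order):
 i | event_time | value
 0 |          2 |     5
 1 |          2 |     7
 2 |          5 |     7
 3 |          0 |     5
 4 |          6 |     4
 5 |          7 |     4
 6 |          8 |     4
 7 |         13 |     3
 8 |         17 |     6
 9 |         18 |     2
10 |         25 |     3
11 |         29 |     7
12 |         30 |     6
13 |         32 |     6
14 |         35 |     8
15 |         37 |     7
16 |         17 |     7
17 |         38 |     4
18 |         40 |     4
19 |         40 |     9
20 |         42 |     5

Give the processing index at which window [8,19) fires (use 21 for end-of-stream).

11

i=0 t=2 v=5: → [0,11); WM=−∞
i=1 t=2 v=7: → [0,11); WM=−∞
i=2 t=5 v=7: → [0,11); WM=5
i=3 t=0 v=5: DROP (t<5-1); WM=5
i=4 t=6 v=4: → [0,11); WM=5
i=5 t=7 v=4: → [0,11); WM=7
i=6 t=8 v=4: → [8,19),[0,11); WM=7
i=7 t=13 v=3: → [8,19); WM=7
i=8 t=17 v=6: → [16,27),[8,19); WM=17; [0,11) fires=3
i=9 t=18 v=2: → [16,27),[8,19); WM=17
i=10 t=25 v=3: → [24,35),[16,27); WM=17
i=11 t=29 v=7: → [24,35); WM=29; [8,19) fires=4 [16,27) fires=3
i=12 t=30 v=6: → [24,35); WM=29
i=13 t=32 v=6: → [32,43),[24,35); WM=29
i=14 t=35 v=8: → [32,43); WM=35; [24,35) fires=3
i=15 t=37 v=7: → [32,43); WM=35
i=16 t=17 v=7: DROP (t<35-1); WM=35
i=17 t=38 v=4: → [32,43); WM=38
i=18 t=40 v=4: → [40,51),[32,43); WM=38
i=19 t=40 v=9: → [40,51),[32,43); WM=38
i=20 t=42 v=5: → [40,51),[32,43); WM=42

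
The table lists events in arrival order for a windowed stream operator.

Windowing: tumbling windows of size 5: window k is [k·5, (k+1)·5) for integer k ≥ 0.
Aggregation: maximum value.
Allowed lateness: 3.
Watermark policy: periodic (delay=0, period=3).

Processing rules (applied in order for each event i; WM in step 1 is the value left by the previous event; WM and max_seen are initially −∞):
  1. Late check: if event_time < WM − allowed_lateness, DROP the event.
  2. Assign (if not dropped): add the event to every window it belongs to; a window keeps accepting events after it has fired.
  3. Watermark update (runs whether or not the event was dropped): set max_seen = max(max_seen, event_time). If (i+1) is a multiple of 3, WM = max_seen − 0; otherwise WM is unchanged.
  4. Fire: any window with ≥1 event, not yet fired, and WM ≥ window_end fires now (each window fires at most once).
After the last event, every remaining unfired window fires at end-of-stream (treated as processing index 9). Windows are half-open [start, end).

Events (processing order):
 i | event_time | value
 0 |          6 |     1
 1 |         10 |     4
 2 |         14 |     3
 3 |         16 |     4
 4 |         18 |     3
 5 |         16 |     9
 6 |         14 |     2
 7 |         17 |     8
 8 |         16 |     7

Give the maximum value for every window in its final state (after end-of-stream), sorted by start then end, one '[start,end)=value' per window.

[5,10)=1 [10,15)=4 [15,20)=9

i=0 t=6 v=1: → [5,10); WM=−∞
i=1 t=10 v=4: → [10,15); WM=−∞
i=2 t=14 v=3: → [10,15); WM=14; [5,10) fires=1
i=3 t=16 v=4: → [15,20); WM=14
i=4 t=18 v=3: → [15,20); WM=14
i=5 t=16 v=9: → [15,20); WM=18; [10,15) fires=4
i=6 t=14 v=2: DROP (t<18-3); WM=18
i=7 t=17 v=8: → [15,20); WM=18
i=8 t=16 v=7: → [15,20); WM=18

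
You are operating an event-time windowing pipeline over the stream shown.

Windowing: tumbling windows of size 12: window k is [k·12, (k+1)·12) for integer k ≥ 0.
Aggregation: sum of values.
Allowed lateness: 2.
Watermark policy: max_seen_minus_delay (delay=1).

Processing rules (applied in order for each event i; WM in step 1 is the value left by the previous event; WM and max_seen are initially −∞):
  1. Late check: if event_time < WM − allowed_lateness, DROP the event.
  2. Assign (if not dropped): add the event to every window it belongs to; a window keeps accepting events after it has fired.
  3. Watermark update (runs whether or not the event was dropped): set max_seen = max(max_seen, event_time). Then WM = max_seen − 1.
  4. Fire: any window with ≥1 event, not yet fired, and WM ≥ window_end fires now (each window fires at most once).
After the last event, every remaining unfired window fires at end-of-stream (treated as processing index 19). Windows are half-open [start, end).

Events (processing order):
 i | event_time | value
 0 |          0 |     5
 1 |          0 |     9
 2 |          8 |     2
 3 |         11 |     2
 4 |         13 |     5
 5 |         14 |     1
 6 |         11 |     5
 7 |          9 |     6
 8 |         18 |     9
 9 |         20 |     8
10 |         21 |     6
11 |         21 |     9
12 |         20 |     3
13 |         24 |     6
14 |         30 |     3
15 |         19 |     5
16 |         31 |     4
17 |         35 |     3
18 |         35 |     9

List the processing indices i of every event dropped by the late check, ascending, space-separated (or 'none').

7 15

i=0 t=0 v=5: → [0,12); WM=-1
i=1 t=0 v=9: → [0,12); WM=-1
i=2 t=8 v=2: → [0,12); WM=7
i=3 t=11 v=2: → [0,12); WM=10
i=4 t=13 v=5: → [12,24); WM=12; [0,12) fires=18
i=5 t=14 v=1: → [12,24); WM=13
i=6 t=11 v=5: → [0,12); WM=13
i=7 t=9 v=6: DROP (t<13-2); WM=13
i=8 t=18 v=9: → [12,24); WM=17
i=9 t=20 v=8: → [12,24); WM=19
i=10 t=21 v=6: → [12,24); WM=20
i=11 t=21 v=9: → [12,24); WM=20
i=12 t=20 v=3: → [12,24); WM=20
i=13 t=24 v=6: → [24,36); WM=23
i=14 t=30 v=3: → [24,36); WM=29; [12,24) fires=41
i=15 t=19 v=5: DROP (t<29-2); WM=29
i=16 t=31 v=4: → [24,36); WM=30
i=17 t=35 v=3: → [24,36); WM=34
i=18 t=35 v=9: → [24,36); WM=34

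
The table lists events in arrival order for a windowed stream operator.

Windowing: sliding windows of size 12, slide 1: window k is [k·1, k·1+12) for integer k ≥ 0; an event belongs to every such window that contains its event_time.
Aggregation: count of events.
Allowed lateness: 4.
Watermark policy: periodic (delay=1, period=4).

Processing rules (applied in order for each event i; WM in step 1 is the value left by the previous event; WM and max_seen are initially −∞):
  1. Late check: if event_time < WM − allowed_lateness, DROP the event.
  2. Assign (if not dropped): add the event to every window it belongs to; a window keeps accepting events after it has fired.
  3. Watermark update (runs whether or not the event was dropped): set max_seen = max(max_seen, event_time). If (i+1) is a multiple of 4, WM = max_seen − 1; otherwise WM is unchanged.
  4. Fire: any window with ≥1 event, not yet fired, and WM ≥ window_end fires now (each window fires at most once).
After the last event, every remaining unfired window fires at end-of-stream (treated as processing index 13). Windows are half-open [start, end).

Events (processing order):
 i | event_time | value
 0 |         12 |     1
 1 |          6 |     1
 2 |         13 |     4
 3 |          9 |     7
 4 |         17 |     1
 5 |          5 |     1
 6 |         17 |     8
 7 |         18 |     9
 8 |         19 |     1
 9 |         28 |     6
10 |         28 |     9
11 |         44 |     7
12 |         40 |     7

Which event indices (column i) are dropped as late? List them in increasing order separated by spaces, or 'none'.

5

i=0 t=12 v=1: → [12,24),[11,23),[10,22),[9,21),[8,20),[7,19),[6,18),[5,17),[4,16),[3,15),[2,14),[1,13); WM=−∞
i=1 t=6 v=1: → [6,18),[5,17),[4,16),[3,15),[2,14),[1,13),[0,12); WM=−∞
i=2 t=13 v=4: → [13,25),[12,24),[11,23),[10,22),[9,21),[8,20),[7,19),[6,18),[5,17),[4,16),[3,15),[2,14); WM=−∞
i=3 t=9 v=7: → [9,21),[8,20),[7,19),[6,18),[5,17),[4,16),[3,15),[2,14),[1,13),[0,12); WM=12; [0,12) fires=2
i=4 t=17 v=1: → [17,29),[16,28),[15,27),[14,26),[13,25),[12,24),[11,23),[10,22),[9,21),[8,20),[7,19),[6,18); WM=12
i=5 t=5 v=1: DROP (t<12-4); WM=12
i=6 t=17 v=8: → [17,29),[16,28),[15,27),[14,26),[13,25),[12,24),[11,23),[10,22),[9,21),[8,20),[7,19),[6,18); WM=12
i=7 t=18 v=9: → [18,30),[17,29),[16,28),[15,27),[14,26),[13,25),[12,24),[11,23),[10,22),[9,21),[8,20),[7,19); WM=17; [1,13) fires=3 [2,14) fires=4 [3,15) fires=4 [4,16) fires=4 [5,17) fires=4
i=8 t=19 v=1: → [19,31),[18,30),[17,29),[16,28),[15,27),[14,26),[13,25),[12,24),[11,23),[10,22),[9,21),[8,20); WM=17
i=9 t=28 v=6: → [28,40),[27,39),[26,38),[25,37),[24,36),[23,35),[22,34),[21,33),[20,32),[19,31),[18,30),[17,29); WM=17
i=10 t=28 v=9: → [28,40),[27,39),[26,38),[25,37),[24,36),[23,35),[22,34),[21,33),[20,32),[19,31),[18,30),[17,29); WM=17
i=11 t=44 v=7: → [44,56),[43,55),[42,54),[41,53),[40,52),[39,51),[38,50),[37,49),[36,48),[35,47),[34,46),[33,45); WM=43; [6,18) fires=6 [7,19) fires=6 [8,20) fires=7 [9,21) fires=7 [10,22) fires=6 [11,23) fires=6 [12,24) fires=6 [13,25) fires=5 [14,26) fires=4 [15,27) fires=4 [16,28) fires=4 [17,29) fires=6 [18,30) fires=4 [19,31) fires=3 [20,32) fires=2 [21,33) fires=2 [22,34) fires=2 [23,35) fires=2 [24,36) fires=2 [25,37) fires=2 [26,38) fires=2 [27,39) fires=2 [28,40) fires=2
i=12 t=40 v=7: → [40,52),[39,51),[38,50),[37,49),[36,48),[35,47),[34,46),[33,45),[32,44),[31,43),[30,42),[29,41); WM=43; [29,41) fires=1 [30,42) fires=1 [31,43) fires=1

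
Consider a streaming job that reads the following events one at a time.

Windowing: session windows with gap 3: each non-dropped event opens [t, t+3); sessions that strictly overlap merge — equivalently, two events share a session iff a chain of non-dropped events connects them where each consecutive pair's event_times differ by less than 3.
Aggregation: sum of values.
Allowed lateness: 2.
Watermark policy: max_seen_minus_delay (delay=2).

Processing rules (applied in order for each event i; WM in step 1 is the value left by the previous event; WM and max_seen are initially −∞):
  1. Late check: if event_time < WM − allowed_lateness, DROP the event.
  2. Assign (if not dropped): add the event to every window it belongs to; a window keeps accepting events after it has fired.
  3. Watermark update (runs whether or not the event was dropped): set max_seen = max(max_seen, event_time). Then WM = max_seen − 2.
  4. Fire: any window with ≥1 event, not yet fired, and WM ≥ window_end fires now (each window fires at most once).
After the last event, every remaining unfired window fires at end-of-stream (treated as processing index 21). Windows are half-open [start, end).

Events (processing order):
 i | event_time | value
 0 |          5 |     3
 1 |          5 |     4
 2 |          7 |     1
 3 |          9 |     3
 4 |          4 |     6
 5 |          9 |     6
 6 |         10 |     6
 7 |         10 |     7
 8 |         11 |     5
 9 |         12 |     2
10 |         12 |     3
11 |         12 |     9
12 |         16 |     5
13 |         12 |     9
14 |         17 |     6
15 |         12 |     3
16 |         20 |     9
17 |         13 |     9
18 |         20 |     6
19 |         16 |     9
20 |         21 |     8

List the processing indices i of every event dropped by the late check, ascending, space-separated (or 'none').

i=0 t=5 v=3: → [5,8); WM=3
i=1 t=5 v=4: → [5,8); WM=3
i=2 t=7 v=1: → [5,10); WM=5
i=3 t=9 v=3: → [5,12); WM=7
i=4 t=4 v=6: DROP (t<7-2); WM=7
i=5 t=9 v=6: → [5,12); WM=7
i=6 t=10 v=6: → [5,13); WM=8
i=7 t=10 v=7: → [5,13); WM=8
i=8 t=11 v=5: → [5,14); WM=9
i=9 t=12 v=2: → [5,15); WM=10
i=10 t=12 v=3: → [5,15); WM=10
i=11 t=12 v=9: → [5,15); WM=10
i=12 t=16 v=5: → [16,19); WM=14
i=13 t=12 v=9: → [5,15); WM=14
i=14 t=17 v=6: → [16,20); WM=15
i=15 t=12 v=3: DROP (t<15-2); WM=15
i=16 t=20 v=9: → [20,23); WM=18
i=17 t=13 v=9: DROP (t<18-2); WM=18
i=18 t=20 v=6: → [20,23); WM=18
i=19 t=16 v=9: → [16,20); WM=18
i=20 t=21 v=8: → [20,24); WM=19

4 15 17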